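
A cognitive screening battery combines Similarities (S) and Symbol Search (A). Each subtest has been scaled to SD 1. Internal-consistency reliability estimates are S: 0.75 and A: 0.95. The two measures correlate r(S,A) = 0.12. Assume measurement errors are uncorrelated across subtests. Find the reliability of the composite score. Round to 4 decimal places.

Var(S+A) = 2 + 2·[0.12] = 2 + 0.24 = 2.24.
With uncorrelated errors the cross-covariances are all true-score covariance, so they carry over unchanged; only the diagonal terms shrink to ρᵢσᵢ².
True-score variance = [0.75 + 0.95] + 0.24 = 1.7 + 0.24 = 1.94.
Reliability = 1.94 / 2.24 = 0.8661.

0.8661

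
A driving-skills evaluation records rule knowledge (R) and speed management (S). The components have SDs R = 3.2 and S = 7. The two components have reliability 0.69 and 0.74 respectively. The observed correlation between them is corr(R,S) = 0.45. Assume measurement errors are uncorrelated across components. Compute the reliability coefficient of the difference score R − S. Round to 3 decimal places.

0.593

Var(R−S) = 3.2² + 7² − 2·3.2·7·0.45 = 59.24 − 20.16 = 39.08.
With uncorrelated errors the cross-covariances are all true-score covariance, so they carry over unchanged; only the diagonal terms shrink to ρᵢσᵢ².
True-score variance = [3.2²·0.69 + 7²·0.74] − 20.16 = 43.3256 − 20.16 = 23.1656.
Reliability = 23.1656 / 39.08 = 0.593.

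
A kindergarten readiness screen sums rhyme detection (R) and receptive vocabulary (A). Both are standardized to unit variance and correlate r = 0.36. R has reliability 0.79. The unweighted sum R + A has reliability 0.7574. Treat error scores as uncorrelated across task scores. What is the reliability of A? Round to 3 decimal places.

0.550

Var(R+A) = 2 + 2·0.36 = 2.720.
True-score variance = ρ_R + ρ_A + 2·0.36, so 0.7574 = (0.79 + ρ_A + 0.72) / 2.720.
ρ_A = 0.7574·2.720 − 0.79 − 0.72 = 0.550.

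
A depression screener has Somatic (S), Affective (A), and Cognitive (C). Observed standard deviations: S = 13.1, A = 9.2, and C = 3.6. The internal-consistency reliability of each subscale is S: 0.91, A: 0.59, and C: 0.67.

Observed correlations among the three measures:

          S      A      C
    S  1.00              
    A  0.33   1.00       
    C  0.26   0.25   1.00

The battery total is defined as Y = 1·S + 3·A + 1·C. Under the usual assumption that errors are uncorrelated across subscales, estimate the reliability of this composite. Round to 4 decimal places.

0.7363

Var(Y) = 13.1² + 3²·9.2² + 3.6² + 2·[3·13.1·9.2·0.33 + 13.1·3.6·0.26 + 3·9.2·3.6·0.25] = 946.33 + 312.833 = 1259.16.
Under uncorrelated errors the observed covariances equal the true-score covariances, so only the own-variance terms attenuate.
True-score variance = [13.1²·0.91 + 3²·9.2²·0.59 + 3.6²·0.67] + 312.833 = 614.287 + 312.833 = 927.119.
Reliability = 927.119 / 1259.16 = 0.7363.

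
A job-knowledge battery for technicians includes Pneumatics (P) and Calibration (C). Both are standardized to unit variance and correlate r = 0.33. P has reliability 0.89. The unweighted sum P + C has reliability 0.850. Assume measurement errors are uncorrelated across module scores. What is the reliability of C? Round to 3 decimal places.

0.711

Var(P+C) = 2 + 2·0.33 = 2.660.
True-score variance = ρ_P + ρ_C + 2·0.33, so 0.850 = (0.89 + ρ_C + 0.66) / 2.660.
ρ_C = 0.850·2.660 − 0.89 − 0.66 = 0.711.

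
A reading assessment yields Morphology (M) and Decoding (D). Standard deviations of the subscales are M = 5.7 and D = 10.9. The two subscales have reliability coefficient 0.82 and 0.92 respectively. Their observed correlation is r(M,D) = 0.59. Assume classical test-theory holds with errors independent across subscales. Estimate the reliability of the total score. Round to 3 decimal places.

Var(M+D) = 5.7² + 10.9² + 2·[5.7·10.9·0.59] = 151.3 + 73.3134 = 224.613.
Because errors are independent across components, Cov(Tᵢ,Tⱼ) = Cov(Xᵢ,Xⱼ); the off-diagonal part of the true-score variance is the same as above.
True-score variance = [5.7²·0.82 + 10.9²·0.92] + 73.3134 = 135.947 + 73.3134 = 209.26.
Reliability = 209.26 / 224.613 = 0.932.

0.932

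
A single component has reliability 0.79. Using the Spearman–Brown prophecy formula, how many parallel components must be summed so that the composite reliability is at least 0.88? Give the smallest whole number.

2

k ≥ ρ*(1−ρ₁)/(ρ₁(1−ρ*)) = 0.88·0.21 / (0.79·0.12) = 1.949.
Smallest integer k = 2.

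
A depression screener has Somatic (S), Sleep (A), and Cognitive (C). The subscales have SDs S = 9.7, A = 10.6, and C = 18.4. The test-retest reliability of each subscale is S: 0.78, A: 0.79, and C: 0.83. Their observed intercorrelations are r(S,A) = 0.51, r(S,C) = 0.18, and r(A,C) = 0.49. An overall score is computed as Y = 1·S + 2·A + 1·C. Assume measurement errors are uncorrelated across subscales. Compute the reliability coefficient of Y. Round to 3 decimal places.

0.888

Var(Y) = 9.7² + 2²·10.6² + 18.4² + 2·[2·9.7·10.6·0.51 + 9.7·18.4·0.18 + 2·10.6·18.4·0.49] = 882.09 + 656.284 = 1538.37.
Because errors are independent across components, Cov(Tᵢ,Tⱼ) = Cov(Xᵢ,Xⱼ); the off-diagonal part of the true-score variance is the same as above.
True-score variance = [9.7²·0.78 + 2²·10.6²·0.79 + 18.4²·0.83] + 656.284 = 709.453 + 656.284 = 1365.74.
Reliability = 1365.74 / 1538.37 = 0.888.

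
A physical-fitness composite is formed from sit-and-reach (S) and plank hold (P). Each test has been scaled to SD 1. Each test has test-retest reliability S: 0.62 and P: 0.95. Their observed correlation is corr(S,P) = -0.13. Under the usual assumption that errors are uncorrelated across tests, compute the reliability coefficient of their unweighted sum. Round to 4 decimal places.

Var(S+P) = 2 + 2·[(-0.13)] = 2 − 0.26 = 1.74.
With uncorrelated errors the cross-covariances are all true-score covariance, so they carry over unchanged; only the diagonal terms shrink to ρᵢσᵢ².
True-score variance = [0.62 + 0.95] − 0.26 = 1.57 − 0.26 = 1.31.
Reliability = 1.31 / 1.74 = 0.7529.

0.7529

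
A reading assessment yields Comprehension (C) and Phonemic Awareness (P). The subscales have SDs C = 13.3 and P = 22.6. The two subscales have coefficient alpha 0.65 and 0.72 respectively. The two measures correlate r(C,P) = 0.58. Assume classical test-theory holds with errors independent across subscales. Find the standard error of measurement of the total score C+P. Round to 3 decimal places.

Var(total) = 687.65 + 348.673 = 1036.32.
True-score variance = 482.726 + 348.673 = 831.399, so reliability = 0.8023.
Error variance = 1036.32 − 831.399 = 204.924; SEM = √204.924 = 14.315.

14.315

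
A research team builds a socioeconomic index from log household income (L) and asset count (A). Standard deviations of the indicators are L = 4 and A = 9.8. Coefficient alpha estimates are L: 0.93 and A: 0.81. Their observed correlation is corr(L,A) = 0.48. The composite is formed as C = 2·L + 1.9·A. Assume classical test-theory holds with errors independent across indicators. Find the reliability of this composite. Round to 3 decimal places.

Var(C) = 2²·4² + 1.9²·9.8² + 2·[3.8·4·9.8·0.48] = 410.704 + 143.002 = 553.706.
Because errors are independent across components, Cov(Tᵢ,Tⱼ) = Cov(Xᵢ,Xⱼ); the off-diagonal part of the true-score variance is the same as above.
True-score variance = [2²·4²·0.93 + 1.9²·9.8²·0.81] + 143.002 = 340.351 + 143.002 = 483.352.
Reliability = 483.352 / 553.706 = 0.873.

0.873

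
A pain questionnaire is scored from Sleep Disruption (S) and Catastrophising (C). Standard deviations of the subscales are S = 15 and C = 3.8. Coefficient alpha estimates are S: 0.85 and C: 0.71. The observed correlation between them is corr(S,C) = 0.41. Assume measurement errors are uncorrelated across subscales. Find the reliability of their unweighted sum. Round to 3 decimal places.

Var(S+C) = 15² + 3.8² + 2·[15·3.8·0.41] = 239.44 + 46.74 = 286.18.
Under uncorrelated errors the observed covariances equal the true-score covariances, so only the own-variance terms attenuate.
True-score variance = [15²·0.85 + 3.8²·0.71] + 46.74 = 201.502 + 46.74 = 248.242.
Reliability = 248.242 / 286.18 = 0.867.

0.867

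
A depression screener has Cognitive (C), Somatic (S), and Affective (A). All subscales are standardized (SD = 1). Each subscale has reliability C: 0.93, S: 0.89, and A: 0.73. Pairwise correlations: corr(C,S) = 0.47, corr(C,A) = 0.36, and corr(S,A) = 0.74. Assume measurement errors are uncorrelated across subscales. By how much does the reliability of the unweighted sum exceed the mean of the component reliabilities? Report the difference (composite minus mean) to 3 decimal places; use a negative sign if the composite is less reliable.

Var(sum) = 3 + 3.14 = 6.14; true-score variance = 2.55 + 3.14 = 5.69; composite reliability = 0.9267.
Mean component reliability = 0.8500.
Difference = 0.9267 − 0.8500 = 0.077.

0.077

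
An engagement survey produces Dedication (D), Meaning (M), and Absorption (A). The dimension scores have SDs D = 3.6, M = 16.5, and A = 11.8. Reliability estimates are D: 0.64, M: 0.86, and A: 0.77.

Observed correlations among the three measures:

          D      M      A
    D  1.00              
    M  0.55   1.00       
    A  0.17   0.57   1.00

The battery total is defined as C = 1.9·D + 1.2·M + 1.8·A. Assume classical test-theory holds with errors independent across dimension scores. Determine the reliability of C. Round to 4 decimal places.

0.8881

Var(C) = 1.9²·3.6² + 1.2²·16.5² + 1.8²·11.8² + 2·[2.28·3.6·16.5·0.55 + 3.42·3.6·11.8·0.17 + 2.16·16.5·11.8·0.57] = 889.963 + 677.8 = 1567.76.
Under uncorrelated errors the observed covariances equal the true-score covariances, so only the own-variance terms attenuate.
True-score variance = [1.9²·3.6²·0.64 + 1.2²·16.5²·0.86 + 1.8²·11.8²·0.77] + 677.8 = 714.473 + 677.8 = 1392.27.
Reliability = 1392.27 / 1567.76 = 0.8881.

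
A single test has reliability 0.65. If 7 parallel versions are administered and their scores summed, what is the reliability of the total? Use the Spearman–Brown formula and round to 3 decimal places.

ρ_k = kρ / (1 + (k−1)ρ) = 7·0.65 / (1 + 6·0.65) = 4.550 / 4.900 = 0.929.

0.929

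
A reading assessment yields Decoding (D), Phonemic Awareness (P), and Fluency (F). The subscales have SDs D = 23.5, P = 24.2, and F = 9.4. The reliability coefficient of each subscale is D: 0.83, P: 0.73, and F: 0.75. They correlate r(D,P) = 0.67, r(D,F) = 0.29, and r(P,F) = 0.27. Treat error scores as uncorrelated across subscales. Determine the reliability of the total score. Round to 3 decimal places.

0.878

Var(D+P+F) = 23.5² + 24.2² + 9.4² + 2·[23.5·24.2·0.67 + 23.5·9.4·0.29 + 24.2·9.4·0.27] = 1226.25 + 1013.02 = 2239.27.
Under uncorrelated errors the observed covariances equal the true-score covariances, so only the own-variance terms attenuate.
True-score variance = [23.5²·0.83 + 24.2²·0.73 + 9.4²·0.75] + 1013.02 = 952.155 + 1013.02 = 1965.17.
Reliability = 1965.17 / 2239.27 = 0.878.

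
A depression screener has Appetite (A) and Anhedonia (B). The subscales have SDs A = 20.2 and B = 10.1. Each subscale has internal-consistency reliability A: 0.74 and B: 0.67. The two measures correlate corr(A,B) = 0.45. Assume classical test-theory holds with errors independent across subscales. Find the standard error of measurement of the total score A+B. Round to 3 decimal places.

Var(total) = 510.05 + 183.618 = 693.668.
True-score variance = 370.296 + 183.618 = 553.914, so reliability = 0.7985.
Error variance = 693.668 − 553.914 = 139.754; SEM = √139.754 = 11.822.

11.822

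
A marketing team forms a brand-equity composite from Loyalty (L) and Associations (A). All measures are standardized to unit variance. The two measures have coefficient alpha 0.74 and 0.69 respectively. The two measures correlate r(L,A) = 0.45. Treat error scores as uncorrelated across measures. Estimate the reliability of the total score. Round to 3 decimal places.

0.803

Var(L+A) = 2 + 2·[0.45] = 2 + 0.9 = 2.9.
With uncorrelated errors the cross-covariances are all true-score covariance, so they carry over unchanged; only the diagonal terms shrink to ρᵢσᵢ².
True-score variance = [0.74 + 0.69] + 0.9 = 1.43 + 0.9 = 2.33.
Reliability = 2.33 / 2.9 = 0.803.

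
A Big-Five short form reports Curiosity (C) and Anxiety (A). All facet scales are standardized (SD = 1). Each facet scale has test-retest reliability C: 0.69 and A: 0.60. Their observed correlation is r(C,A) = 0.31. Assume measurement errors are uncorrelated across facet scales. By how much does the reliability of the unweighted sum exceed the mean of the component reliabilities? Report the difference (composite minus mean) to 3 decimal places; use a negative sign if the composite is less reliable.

Var(sum) = 2 + 0.62 = 2.62; true-score variance = 1.29 + 0.62 = 1.91; composite reliability = 0.7290.
Mean component reliability = 0.6450.
Difference = 0.7290 − 0.6450 = 0.084.

0.084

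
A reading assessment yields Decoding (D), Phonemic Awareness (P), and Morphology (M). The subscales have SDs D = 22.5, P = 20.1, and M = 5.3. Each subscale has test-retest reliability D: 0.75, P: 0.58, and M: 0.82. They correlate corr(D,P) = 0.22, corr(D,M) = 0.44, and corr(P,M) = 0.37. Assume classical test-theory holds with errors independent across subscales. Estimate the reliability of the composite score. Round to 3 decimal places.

Var(D+P+M) = 22.5² + 20.1² + 5.3² + 2·[22.5·20.1·0.22 + 22.5·5.3·0.44 + 20.1·5.3·0.37] = 938.35 + 382.762 = 1321.11.
Because errors are independent across components, Cov(Tᵢ,Tⱼ) = Cov(Xᵢ,Xⱼ); the off-diagonal part of the true-score variance is the same as above.
True-score variance = [22.5²·0.75 + 20.1²·0.58 + 5.3²·0.82] + 382.762 = 637.047 + 382.762 = 1019.81.
Reliability = 1019.81 / 1321.11 = 0.772.

0.772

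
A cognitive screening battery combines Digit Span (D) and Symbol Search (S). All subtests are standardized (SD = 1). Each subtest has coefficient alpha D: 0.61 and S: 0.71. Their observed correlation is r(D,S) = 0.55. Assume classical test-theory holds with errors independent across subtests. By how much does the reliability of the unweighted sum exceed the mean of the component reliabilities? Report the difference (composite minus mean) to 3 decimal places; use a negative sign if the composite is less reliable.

Var(sum) = 2 + 1.1 = 3.1; true-score variance = 1.32 + 1.1 = 2.42; composite reliability = 0.7806.
Mean component reliability = 0.6600.
Difference = 0.7806 − 0.6600 = 0.121.

0.121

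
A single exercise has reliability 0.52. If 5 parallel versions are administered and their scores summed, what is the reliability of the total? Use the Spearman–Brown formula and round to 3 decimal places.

0.844

ρ_k = kρ / (1 + (k−1)ρ) = 5·0.52 / (1 + 4·0.52) = 2.600 / 3.080 = 0.844.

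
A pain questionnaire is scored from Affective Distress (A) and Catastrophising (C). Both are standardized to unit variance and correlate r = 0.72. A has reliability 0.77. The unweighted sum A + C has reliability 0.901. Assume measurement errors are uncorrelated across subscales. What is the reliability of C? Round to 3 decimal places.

0.889

Var(A+C) = 2 + 2·0.72 = 3.440.
True-score variance = ρ_A + ρ_C + 2·0.72, so 0.901 = (0.77 + ρ_C + 1.44) / 3.440.
ρ_C = 0.901·3.440 − 0.77 − 1.44 = 0.889.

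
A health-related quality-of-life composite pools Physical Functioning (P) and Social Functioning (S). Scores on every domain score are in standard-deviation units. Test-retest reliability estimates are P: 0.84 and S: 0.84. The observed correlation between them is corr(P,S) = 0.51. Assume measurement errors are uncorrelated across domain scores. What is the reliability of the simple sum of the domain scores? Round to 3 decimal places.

Var(P+S) = 2 + 2·[0.51] = 2 + 1.02 = 3.02.
Under uncorrelated errors the observed covariances equal the true-score covariances, so only the own-variance terms attenuate.
True-score variance = [0.84 + 0.84] + 1.02 = 1.68 + 1.02 = 2.7.
Reliability = 2.7 / 3.02 = 0.894.

0.894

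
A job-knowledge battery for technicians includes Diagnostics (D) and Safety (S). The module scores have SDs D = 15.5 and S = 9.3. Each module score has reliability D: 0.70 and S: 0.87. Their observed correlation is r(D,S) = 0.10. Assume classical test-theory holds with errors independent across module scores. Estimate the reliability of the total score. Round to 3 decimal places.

0.766

Var(D+S) = 15.5² + 9.3² + 2·[15.5·9.3·0.10] = 326.74 + 28.83 = 355.57.
Under uncorrelated errors the observed covariances equal the true-score covariances, so only the own-variance terms attenuate.
True-score variance = [15.5²·0.70 + 9.3²·0.87] + 28.83 = 243.421 + 28.83 = 272.251.
Reliability = 272.251 / 355.57 = 0.766.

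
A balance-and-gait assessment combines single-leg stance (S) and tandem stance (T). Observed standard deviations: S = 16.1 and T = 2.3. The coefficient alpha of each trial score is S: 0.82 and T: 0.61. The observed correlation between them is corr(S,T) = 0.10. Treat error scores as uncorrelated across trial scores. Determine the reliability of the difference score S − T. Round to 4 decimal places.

Var(S−T) = 16.1² + 2.3² − 2·16.1·2.3·0.10 = 264.5 − 7.406 = 257.094.
Because errors are independent across components, Cov(Tᵢ,Tⱼ) = Cov(Xᵢ,Xⱼ); the off-diagonal part of the true-score variance is the same as above.
True-score variance = [16.1²·0.82 + 2.3²·0.61] − 7.406 = 215.779 − 7.406 = 208.373.
Reliability = 208.373 / 257.094 = 0.8105.

0.8105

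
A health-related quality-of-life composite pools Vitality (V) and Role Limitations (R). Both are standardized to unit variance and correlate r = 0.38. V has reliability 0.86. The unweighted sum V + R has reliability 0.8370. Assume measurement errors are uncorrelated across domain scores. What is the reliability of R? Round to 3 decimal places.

0.690

Var(V+R) = 2 + 2·0.38 = 2.760.
True-score variance = ρ_V + ρ_R + 2·0.38, so 0.8370 = (0.86 + ρ_R + 0.76) / 2.760.
ρ_R = 0.8370·2.760 − 0.86 − 0.76 = 0.690.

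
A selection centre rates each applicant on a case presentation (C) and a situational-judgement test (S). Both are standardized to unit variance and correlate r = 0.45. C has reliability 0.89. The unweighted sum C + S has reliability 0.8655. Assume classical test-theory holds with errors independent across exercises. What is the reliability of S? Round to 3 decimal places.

0.720

Var(C+S) = 2 + 2·0.45 = 2.900.
True-score variance = ρ_C + ρ_S + 2·0.45, so 0.8655 = (0.89 + ρ_S + 0.90) / 2.900.
ρ_S = 0.8655·2.900 − 0.89 − 0.90 = 0.720.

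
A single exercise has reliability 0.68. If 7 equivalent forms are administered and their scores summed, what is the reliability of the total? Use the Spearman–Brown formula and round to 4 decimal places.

0.9370

ρ_k = kρ / (1 + (k−1)ρ) = 7·0.68 / (1 + 6·0.68) = 4.760 / 5.080 = 0.9370.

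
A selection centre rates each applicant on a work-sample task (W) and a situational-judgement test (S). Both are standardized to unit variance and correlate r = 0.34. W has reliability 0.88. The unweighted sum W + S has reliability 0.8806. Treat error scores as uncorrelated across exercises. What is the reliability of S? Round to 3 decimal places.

Var(W+S) = 2 + 2·0.34 = 2.680.
True-score variance = ρ_W + ρ_S + 2·0.34, so 0.8806 = (0.88 + ρ_S + 0.68) / 2.680.
ρ_S = 0.8806·2.680 − 0.88 − 0.68 = 0.800.

0.800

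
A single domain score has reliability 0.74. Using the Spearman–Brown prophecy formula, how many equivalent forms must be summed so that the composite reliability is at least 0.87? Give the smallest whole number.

k ≥ ρ*(1−ρ₁)/(ρ₁(1−ρ*)) = 0.87·0.26 / (0.74·0.13) = 2.351.
Smallest integer k = 3.

3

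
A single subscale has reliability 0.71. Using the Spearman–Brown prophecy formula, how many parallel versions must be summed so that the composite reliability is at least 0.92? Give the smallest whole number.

k ≥ ρ*(1−ρ₁)/(ρ₁(1−ρ*)) = 0.92·0.29 / (0.71·0.08) = 4.697.
Smallest integer k = 5.

5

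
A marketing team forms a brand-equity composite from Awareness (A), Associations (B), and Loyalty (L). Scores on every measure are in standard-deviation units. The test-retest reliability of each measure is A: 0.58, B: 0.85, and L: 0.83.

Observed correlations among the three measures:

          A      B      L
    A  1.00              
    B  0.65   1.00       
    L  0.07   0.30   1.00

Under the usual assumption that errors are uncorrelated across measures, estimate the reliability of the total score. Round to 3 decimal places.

Var(A+B+L) = 3 + 2·[0.65 + 0.07 + 0.30] = 3 + 2.04 = 5.04.
Under uncorrelated errors the observed covariances equal the true-score covariances, so only the own-variance terms attenuate.
True-score variance = [0.58 + 0.85 + 0.83] + 2.04 = 2.26 + 2.04 = 4.3.
Reliability = 4.3 / 5.04 = 0.853.

0.853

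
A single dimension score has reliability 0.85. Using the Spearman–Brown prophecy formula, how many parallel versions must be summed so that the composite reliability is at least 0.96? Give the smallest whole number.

k ≥ ρ*(1−ρ₁)/(ρ₁(1−ρ*)) = 0.96·0.15 / (0.85·0.04) = 4.235.
Smallest integer k = 5.

5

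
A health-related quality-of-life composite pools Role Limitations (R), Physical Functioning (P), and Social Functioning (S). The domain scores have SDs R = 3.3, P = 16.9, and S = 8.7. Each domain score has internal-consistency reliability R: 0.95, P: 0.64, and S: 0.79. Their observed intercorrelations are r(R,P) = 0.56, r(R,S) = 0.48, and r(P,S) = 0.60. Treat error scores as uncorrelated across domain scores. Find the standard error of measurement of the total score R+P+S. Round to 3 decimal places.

Var(total) = 372.19 + 266.46 = 638.65.
True-score variance = 252.931 + 266.46 = 519.391, so reliability = 0.8133.
Error variance = 638.65 − 519.391 = 119.259; SEM = √119.259 = 10.921.

10.921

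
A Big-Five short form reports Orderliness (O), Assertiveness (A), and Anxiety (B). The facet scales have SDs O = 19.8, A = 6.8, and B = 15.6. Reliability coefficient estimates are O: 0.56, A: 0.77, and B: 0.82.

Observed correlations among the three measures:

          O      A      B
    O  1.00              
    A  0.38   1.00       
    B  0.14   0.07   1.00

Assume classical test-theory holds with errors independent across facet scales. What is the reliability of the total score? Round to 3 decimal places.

Var(O+A+B) = 19.8² + 6.8² + 15.6² + 2·[19.8·6.8·0.38 + 19.8·15.6·0.14 + 6.8·15.6·0.07] = 681.64 + 203.664 = 885.304.
Because errors are independent across components, Cov(Tᵢ,Tⱼ) = Cov(Xᵢ,Xⱼ); the off-diagonal part of the true-score variance is the same as above.
True-score variance = [19.8²·0.56 + 6.8²·0.77 + 15.6²·0.82] + 203.664 = 454.702 + 203.664 = 658.366.
Reliability = 658.366 / 885.304 = 0.744.

0.744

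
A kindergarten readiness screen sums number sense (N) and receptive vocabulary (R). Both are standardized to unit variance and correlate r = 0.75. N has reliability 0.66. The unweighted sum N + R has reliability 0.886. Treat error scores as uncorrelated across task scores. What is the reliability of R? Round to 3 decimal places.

Var(N+R) = 2 + 2·0.75 = 3.500.
True-score variance = ρ_N + ρ_R + 2·0.75, so 0.886 = (0.66 + ρ_R + 1.50) / 3.500.
ρ_R = 0.886·3.500 − 0.66 − 1.50 = 0.941.

0.941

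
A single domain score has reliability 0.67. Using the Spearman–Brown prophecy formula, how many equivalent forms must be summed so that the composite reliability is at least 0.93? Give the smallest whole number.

7

k ≥ ρ*(1−ρ₁)/(ρ₁(1−ρ*)) = 0.93·0.33 / (0.67·0.07) = 6.544.
Smallest integer k = 7.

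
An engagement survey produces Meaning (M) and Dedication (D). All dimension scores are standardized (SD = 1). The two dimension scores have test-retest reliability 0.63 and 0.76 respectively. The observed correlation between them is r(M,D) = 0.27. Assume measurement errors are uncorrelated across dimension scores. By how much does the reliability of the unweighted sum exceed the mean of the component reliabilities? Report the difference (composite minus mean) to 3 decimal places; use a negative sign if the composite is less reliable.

0.065

Var(sum) = 2 + 0.54 = 2.54; true-score variance = 1.39 + 0.54 = 1.93; composite reliability = 0.7598.
Mean component reliability = 0.6950.
Difference = 0.7598 − 0.6950 = 0.065.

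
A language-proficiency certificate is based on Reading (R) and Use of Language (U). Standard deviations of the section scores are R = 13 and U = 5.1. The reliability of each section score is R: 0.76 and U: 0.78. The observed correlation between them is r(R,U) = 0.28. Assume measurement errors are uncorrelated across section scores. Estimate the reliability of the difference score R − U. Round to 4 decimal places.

Var(R−U) = 13² + 5.1² − 2·13·5.1·0.28 = 195.01 − 37.128 = 157.882.
With uncorrelated errors the cross-covariances are all true-score covariance, so they carry over unchanged; only the diagonal terms shrink to ρᵢσᵢ².
True-score variance = [13²·0.76 + 5.1²·0.78] − 37.128 = 148.728 − 37.128 = 111.6.
Reliability = 111.6 / 157.882 = 0.7069.

0.7069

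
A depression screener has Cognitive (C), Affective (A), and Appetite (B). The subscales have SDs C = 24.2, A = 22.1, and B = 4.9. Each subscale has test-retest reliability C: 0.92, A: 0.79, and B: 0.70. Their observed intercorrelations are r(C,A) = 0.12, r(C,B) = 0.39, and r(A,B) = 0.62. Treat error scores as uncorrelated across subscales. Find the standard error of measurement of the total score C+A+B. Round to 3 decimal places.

Var(total) = 1098.06 + 355.129 = 1453.19.
True-score variance = 941.44 + 355.129 = 1296.57, so reliability = 0.8922.
Error variance = 1453.19 − 1296.57 = 156.62; SEM = √156.62 = 12.515.

12.515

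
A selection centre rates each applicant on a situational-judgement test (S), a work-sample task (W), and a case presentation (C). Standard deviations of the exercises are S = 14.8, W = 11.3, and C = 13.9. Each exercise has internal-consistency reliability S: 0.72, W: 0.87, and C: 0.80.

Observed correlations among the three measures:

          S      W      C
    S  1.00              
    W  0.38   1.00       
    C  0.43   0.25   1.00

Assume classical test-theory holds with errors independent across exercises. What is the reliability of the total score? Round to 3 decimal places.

0.874

Var(S+W+C) = 14.8² + 11.3² + 13.9² + 2·[14.8·11.3·0.38 + 14.8·13.9·0.43 + 11.3·13.9·0.25] = 539.94 + 382.557 = 922.497.
Because errors are independent across components, Cov(Tᵢ,Tⱼ) = Cov(Xᵢ,Xⱼ); the off-diagonal part of the true-score variance is the same as above.
True-score variance = [14.8²·0.72 + 11.3²·0.87 + 13.9²·0.80] + 382.557 = 423.367 + 382.557 = 805.924.
Reliability = 805.924 / 922.497 = 0.874.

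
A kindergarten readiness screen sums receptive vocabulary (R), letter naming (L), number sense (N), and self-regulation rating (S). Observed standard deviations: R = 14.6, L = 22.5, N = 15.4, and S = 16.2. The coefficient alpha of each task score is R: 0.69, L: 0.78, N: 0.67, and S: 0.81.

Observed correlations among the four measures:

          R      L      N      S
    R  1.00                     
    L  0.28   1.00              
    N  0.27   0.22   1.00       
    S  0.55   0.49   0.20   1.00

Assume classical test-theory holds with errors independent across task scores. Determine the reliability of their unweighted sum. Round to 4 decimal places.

Var(R+L+N+S) = 14.6² + 22.5² + 15.4² + 16.2² + 2·[14.6·22.5·0.28 + 14.6·15.4·0.27 + 14.6·16.2·0.55 + 22.5·15.4·0.22 + 22.5·16.2·0.49 + 15.4·16.2·0.20] = 1219.01 + 1175.01 = 2394.02.
With uncorrelated errors the cross-covariances are all true-score covariance, so they carry over unchanged; only the diagonal terms shrink to ρᵢσᵢ².
True-score variance = [14.6²·0.69 + 22.5²·0.78 + 15.4²·0.67 + 16.2²·0.81] + 1175.01 = 913.429 + 1175.01 = 2088.44.
Reliability = 2088.44 / 2394.02 = 0.8724.

0.8724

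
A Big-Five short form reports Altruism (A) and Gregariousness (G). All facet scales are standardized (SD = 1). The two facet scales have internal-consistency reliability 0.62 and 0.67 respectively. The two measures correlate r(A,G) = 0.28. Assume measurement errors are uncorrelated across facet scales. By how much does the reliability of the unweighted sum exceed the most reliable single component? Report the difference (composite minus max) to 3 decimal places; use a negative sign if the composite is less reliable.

Var(sum) = 2 + 0.56 = 2.56; true-score variance = 1.29 + 0.56 = 1.85; composite reliability = 0.7227.
Max component reliability = 0.6700.
Difference = 0.7227 − 0.6700 = 0.053.

0.053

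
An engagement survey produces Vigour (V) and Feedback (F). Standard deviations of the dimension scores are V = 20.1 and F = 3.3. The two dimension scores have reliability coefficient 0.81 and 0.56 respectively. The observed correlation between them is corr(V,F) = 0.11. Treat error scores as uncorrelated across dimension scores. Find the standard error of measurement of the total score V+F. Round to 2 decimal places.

9.03

Var(total) = 414.9 + 14.5926 = 429.493.
True-score variance = 333.347 + 14.5926 = 347.939, so reliability = 0.8101.
Error variance = 429.493 − 347.939 = 81.5535; SEM = √81.5535 = 9.03.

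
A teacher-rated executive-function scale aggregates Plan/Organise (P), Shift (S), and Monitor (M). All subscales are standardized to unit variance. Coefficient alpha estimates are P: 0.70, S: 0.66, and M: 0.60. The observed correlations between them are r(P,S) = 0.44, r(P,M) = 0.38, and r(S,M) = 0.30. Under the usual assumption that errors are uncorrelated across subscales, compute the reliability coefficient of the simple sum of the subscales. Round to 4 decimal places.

Var(P+S+M) = 3 + 2·[0.44 + 0.38 + 0.30] = 3 + 2.24 = 5.24.
Under uncorrelated errors the observed covariances equal the true-score covariances, so only the own-variance terms attenuate.
True-score variance = [0.70 + 0.66 + 0.60] + 2.24 = 1.96 + 2.24 = 4.2.
Reliability = 4.2 / 5.24 = 0.8015.

0.8015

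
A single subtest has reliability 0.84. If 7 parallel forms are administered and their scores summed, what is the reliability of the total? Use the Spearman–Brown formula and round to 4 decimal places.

0.9735

ρ_k = kρ / (1 + (k−1)ρ) = 7·0.84 / (1 + 6·0.84) = 5.880 / 6.040 = 0.9735.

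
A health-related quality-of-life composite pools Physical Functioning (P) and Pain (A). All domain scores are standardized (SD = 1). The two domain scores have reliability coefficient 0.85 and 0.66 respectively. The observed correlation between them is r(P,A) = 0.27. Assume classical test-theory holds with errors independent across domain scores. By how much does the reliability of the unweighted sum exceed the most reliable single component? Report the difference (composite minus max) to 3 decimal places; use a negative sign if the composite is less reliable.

Var(sum) = 2 + 0.54 = 2.54; true-score variance = 1.51 + 0.54 = 2.05; composite reliability = 0.8071.
Max component reliability = 0.8500.
Difference = 0.8071 − 0.8500 = -0.043.

-0.043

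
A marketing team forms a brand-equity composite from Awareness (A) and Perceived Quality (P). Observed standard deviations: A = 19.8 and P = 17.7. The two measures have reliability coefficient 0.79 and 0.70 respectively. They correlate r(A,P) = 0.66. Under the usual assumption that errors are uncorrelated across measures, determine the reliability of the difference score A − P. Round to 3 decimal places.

Var(A−P) = 19.8² + 17.7² − 2·19.8·17.7·0.66 = 705.33 − 462.607 = 242.723.
Under uncorrelated errors the observed covariances equal the true-score covariances, so only the own-variance terms attenuate.
True-score variance = [19.8²·0.79 + 17.7²·0.70] − 462.607 = 529.015 − 462.607 = 66.4074.
Reliability = 66.4074 / 242.723 = 0.274.

0.274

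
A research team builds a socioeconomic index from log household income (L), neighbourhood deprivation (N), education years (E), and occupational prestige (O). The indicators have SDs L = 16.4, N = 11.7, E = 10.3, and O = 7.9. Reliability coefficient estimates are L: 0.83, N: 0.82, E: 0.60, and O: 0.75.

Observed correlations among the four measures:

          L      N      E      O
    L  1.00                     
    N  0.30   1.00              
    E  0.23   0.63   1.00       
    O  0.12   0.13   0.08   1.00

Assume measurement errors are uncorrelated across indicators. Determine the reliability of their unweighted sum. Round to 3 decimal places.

0.870

Var(L+N+E+O) = 16.4² + 11.7² + 10.3² + 7.9² + 2·[16.4·11.7·0.30 + 16.4·10.3·0.23 + 16.4·7.9·0.12 + 11.7·10.3·0.63 + 11.7·7.9·0.13 + 10.3·7.9·0.08] = 574.35 + 412.819 = 987.169.
Because errors are independent across components, Cov(Tᵢ,Tⱼ) = Cov(Xᵢ,Xⱼ); the off-diagonal part of the true-score variance is the same as above.
True-score variance = [16.4²·0.83 + 11.7²·0.82 + 10.3²·0.60 + 7.9²·0.75] + 412.819 = 445.948 + 412.819 = 858.767.
Reliability = 858.767 / 987.169 = 0.870.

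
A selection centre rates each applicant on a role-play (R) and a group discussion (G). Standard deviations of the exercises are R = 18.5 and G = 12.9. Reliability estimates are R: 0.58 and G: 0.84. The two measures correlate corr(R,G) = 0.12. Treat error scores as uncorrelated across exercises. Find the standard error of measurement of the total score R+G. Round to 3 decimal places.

Var(total) = 508.66 + 57.276 = 565.936.
True-score variance = 338.289 + 57.276 = 395.565, so reliability = 0.6990.
Error variance = 565.936 − 395.565 = 170.371; SEM = √170.371 = 13.053.

13.053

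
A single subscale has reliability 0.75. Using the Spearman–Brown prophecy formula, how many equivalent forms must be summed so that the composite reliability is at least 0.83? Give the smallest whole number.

2

k ≥ ρ*(1−ρ₁)/(ρ₁(1−ρ*)) = 0.83·0.25 / (0.75·0.17) = 1.627.
Smallest integer k = 2.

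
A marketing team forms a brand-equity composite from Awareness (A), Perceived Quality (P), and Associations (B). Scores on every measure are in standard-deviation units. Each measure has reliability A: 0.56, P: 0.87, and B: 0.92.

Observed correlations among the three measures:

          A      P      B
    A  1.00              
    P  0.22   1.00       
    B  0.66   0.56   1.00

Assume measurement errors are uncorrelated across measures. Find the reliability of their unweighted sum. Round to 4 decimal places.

0.8895

Var(A+P+B) = 3 + 2·[0.22 + 0.66 + 0.56] = 3 + 2.88 = 5.88.
With uncorrelated errors the cross-covariances are all true-score covariance, so they carry over unchanged; only the diagonal terms shrink to ρᵢσᵢ².
True-score variance = [0.56 + 0.87 + 0.92] + 2.88 = 2.35 + 2.88 = 5.23.
Reliability = 5.23 / 5.88 = 0.8895.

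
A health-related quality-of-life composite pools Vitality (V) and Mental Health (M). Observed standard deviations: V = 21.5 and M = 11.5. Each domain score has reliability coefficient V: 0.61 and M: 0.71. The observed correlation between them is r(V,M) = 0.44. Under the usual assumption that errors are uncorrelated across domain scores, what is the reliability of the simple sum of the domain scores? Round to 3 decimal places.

Var(V+M) = 21.5² + 11.5² + 2·[21.5·11.5·0.44] = 594.5 + 217.58 = 812.08.
With uncorrelated errors the cross-covariances are all true-score covariance, so they carry over unchanged; only the diagonal terms shrink to ρᵢσᵢ².
True-score variance = [21.5²·0.61 + 11.5²·0.71] + 217.58 = 375.87 + 217.58 = 593.45.
Reliability = 593.45 / 812.08 = 0.731.

0.731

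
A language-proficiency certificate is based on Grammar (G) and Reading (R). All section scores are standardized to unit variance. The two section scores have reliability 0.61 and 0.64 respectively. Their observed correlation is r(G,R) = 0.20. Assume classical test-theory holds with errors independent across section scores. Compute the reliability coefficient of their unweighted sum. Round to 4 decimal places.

Var(G+R) = 2 + 2·[0.20] = 2 + 0.4 = 2.4.
Under uncorrelated errors the observed covariances equal the true-score covariances, so only the own-variance terms attenuate.
True-score variance = [0.61 + 0.64] + 0.4 = 1.25 + 0.4 = 1.65.
Reliability = 1.65 / 2.4 = 0.6875.

0.6875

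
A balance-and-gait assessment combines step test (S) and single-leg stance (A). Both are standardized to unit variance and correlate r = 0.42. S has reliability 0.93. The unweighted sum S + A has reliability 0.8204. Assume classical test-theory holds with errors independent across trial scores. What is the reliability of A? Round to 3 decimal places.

0.560

Var(S+A) = 2 + 2·0.42 = 2.840.
True-score variance = ρ_S + ρ_A + 2·0.42, so 0.8204 = (0.93 + ρ_A + 0.84) / 2.840.
ρ_A = 0.8204·2.840 − 0.93 − 0.84 = 0.560.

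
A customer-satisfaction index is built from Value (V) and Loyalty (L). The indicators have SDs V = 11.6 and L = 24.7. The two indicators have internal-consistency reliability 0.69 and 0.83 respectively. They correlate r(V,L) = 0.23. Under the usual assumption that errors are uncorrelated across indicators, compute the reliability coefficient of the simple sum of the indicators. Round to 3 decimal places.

Var(V+L) = 11.6² + 24.7² + 2·[11.6·24.7·0.23] = 744.65 + 131.799 = 876.449.
With uncorrelated errors the cross-covariances are all true-score covariance, so they carry over unchanged; only the diagonal terms shrink to ρᵢσᵢ².
True-score variance = [11.6²·0.69 + 24.7²·0.83] + 131.799 = 599.221 + 131.799 = 731.02.
Reliability = 731.02 / 876.449 = 0.834.

0.834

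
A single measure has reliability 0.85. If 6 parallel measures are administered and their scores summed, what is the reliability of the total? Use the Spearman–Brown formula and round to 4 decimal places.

0.9714

ρ_k = kρ / (1 + (k−1)ρ) = 6·0.85 / (1 + 5·0.85) = 5.100 / 5.250 = 0.9714.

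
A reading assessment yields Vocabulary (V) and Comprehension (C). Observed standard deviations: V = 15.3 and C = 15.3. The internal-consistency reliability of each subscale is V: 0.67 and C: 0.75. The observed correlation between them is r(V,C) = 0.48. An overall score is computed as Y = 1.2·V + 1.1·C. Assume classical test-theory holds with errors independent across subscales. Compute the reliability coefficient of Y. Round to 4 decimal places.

Var(Y) = 1.2²·15.3² + 1.1²·15.3² + 2·[1.32·15.3·15.3·0.48] = 620.339 + 296.639 = 916.977.
Because errors are independent across components, Cov(Tᵢ,Tⱼ) = Cov(Xᵢ,Xⱼ); the off-diagonal part of the true-score variance is the same as above.
True-score variance = [1.2²·15.3²·0.67 + 1.1²·15.3²·0.75] + 296.639 = 438.287 + 296.639 = 734.926.
Reliability = 734.926 / 916.977 = 0.8015.

0.8015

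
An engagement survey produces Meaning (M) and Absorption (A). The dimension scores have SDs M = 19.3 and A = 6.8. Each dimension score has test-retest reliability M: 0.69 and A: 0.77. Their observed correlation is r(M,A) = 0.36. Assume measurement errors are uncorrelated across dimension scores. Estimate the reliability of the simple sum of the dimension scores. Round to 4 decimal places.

0.7543

Var(M+A) = 19.3² + 6.8² + 2·[19.3·6.8·0.36] = 418.73 + 94.4928 = 513.223.
Because errors are independent across components, Cov(Tᵢ,Tⱼ) = Cov(Xᵢ,Xⱼ); the off-diagonal part of the true-score variance is the same as above.
True-score variance = [19.3²·0.69 + 6.8²·0.77] + 94.4928 = 292.623 + 94.4928 = 387.116.
Reliability = 387.116 / 513.223 = 0.7543.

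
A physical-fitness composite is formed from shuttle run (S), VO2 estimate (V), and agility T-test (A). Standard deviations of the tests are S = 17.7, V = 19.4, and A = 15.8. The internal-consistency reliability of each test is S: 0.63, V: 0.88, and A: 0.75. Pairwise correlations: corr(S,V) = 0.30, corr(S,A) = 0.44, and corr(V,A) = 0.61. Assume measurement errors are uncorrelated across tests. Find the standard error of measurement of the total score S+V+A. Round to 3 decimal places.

Var(total) = 939.29 + 826.083 = 1765.37.
True-score variance = 715.799 + 826.083 = 1541.88, so reliability = 0.8734.
Error variance = 1765.37 − 1541.88 = 223.491; SEM = √223.491 = 14.950.

14.950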